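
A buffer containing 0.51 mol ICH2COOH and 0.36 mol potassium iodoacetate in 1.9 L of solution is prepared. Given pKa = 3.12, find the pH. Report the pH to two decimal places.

pH = 2.97

Using pH = pKa + log([base]/[acid]) with [base]/[acid] = 0.36/0.51:
pH = 3.12 + (-0.151) = 2.97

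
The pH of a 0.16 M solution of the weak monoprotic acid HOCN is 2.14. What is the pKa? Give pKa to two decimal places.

[H+] = 10^(-2.14) = 7.24 × 10^-3 M
At equilibrium [HA] = 0.16 − 7.24 × 10^-3 = 1.53 × 10^-1 M
Ka = [H+][A-]/[HA] = (7.24 × 10^-3)² / 1.53 × 10^-1 = 3.43 × 10^-4
pKa = -log(3.43 × 10^-4) = 3.46

pKa = 3.46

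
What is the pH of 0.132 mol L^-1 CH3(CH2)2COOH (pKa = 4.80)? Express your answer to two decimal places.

CH3(CH2)2COOH ⇌ CH3(CH2)2COO- + H+
Ka = 10^(−4.80) = 1.58 × 10^-5
From the ICE table, Ka = x²/(0.132 − x) = 1.58 × 10^-5.
Neglecting x in the denominator: x = √(1.58 × 10^-5 × 0.132) = 1.44 × 10^-3 M
pH = −log(1.44 × 10^-3) = 2.84

pH = 2.84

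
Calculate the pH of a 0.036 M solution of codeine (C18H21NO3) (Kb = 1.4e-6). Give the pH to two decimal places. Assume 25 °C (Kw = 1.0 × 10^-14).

C18H21NO3 + H2O ⇌ C18H22NO3+ + OH-
Let x = [OH-] at equilibrium. Kb = x²/(0.036 − x).
Assume x ≪ 0.036: x ≈ √(1.4 × 10^-6 × 0.036) = 2.24 × 10^-4 M
pOH = 3.65, so pH = 14.00 − pOH = 10.35

pH = 10.35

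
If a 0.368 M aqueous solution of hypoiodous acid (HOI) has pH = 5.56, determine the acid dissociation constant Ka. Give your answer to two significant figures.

[H+] = 10^(-5.56) = 2.75 × 10^-6 M
At equilibrium [HA] = 0.368 − 2.75 × 10^-6 = 3.68 × 10^-1 M
Ka = [H+][A-]/[HA] = (2.75 × 10^-6)² / 3.68 × 10^-1 = 2.1 × 10^-11

Ka = 2.1 × 10^-11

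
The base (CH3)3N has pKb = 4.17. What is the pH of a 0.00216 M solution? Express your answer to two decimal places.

pH = 10.54

(CH3)3N + H2O ⇌ (CH3)3NH+ + OH-
Kb = 10^(−4.17) = 6.76 × 10^-5
Kb = x²/(0.00216 − x) = 6.76 × 10^-5
Here C₀/Kb ≈ 32, so the small-x approximation fails. Use the quadratic:
x = (−Kb + √(Kb² + 4·Kb·C₀))/2 = 3.50 × 10^-4 M
pOH = −log(3.50 × 10^-4) = 3.46; pH = 14.00 − 3.46 = 10.54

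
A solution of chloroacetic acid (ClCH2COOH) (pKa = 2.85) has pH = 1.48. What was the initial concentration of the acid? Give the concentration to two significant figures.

[H+] = 10^(-1.48) = 3.31 × 10^-2 M = x
Ka = 10^(−2.85) = 1.41 × 10^-3
Ka = x²/(C₀ − x) ⇒ C₀ = x + x²/Ka
C₀ = 3.31 × 10^-2 + (3.31 × 10^-2)²/(1.41 × 10^-3) = 8.10 × 10^-1 M

C₀ = 8.1 × 10^-1 M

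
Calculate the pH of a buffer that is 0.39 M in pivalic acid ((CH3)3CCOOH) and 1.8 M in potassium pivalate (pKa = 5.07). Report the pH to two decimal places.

pH = 5.73

Using pH = pKa + log([base]/[acid]) with [base]/[acid] = 1.8/0.39:
pH = 5.07 + (+0.664) = 5.73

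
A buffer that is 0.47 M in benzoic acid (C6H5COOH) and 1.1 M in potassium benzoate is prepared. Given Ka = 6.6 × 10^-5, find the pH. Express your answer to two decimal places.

pKa = −log(6.6 × 10^-5) = 4.180
Henderson–Hasselbalch: pH = pKa + log([C6H5COO-]/[C6H5COOH]) = 4.180 + log(1.1/0.47)
pH = 4.180 + (+0.369) = 4.55

pH = 4.55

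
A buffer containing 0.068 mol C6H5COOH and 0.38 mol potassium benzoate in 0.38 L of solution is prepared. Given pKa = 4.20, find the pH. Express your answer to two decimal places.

pH = 4.95

pH = pKa + log([A⁻]/[HA]) = 4.20 + log(0.38/0.068)
pH = 4.20 + (+0.747) = 4.95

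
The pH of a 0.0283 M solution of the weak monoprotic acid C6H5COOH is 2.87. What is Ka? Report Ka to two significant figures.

[H+] = 10^(-2.87) = 1.35 × 10^-3 M
At equilibrium [HA] = 0.0283 − 1.35 × 10^-3 = 2.69 × 10^-2 M
Ka = [H+][A-]/[HA] = (1.35 × 10^-3)² / 2.69 × 10^-2 = 6.8 × 10^-5

Ka = 6.8 × 10^-5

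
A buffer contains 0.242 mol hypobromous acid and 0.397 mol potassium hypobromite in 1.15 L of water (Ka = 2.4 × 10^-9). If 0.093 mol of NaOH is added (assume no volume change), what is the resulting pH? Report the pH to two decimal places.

pH = 9.14

OH- converts HOBr to OBr-: HOBr → 0.149 mol, OBr- → 0.49 mol.
pKa = −log(2.4 × 10^-9) = 8.620
pH = pKa + log([A⁻]/[HA]) = 8.620 + log(0.49/0.149) = 8.620 +0.517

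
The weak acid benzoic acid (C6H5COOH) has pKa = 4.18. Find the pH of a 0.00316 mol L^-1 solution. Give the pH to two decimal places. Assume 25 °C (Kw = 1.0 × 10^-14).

pH = 3.37

C6H5COOH ⇌ C6H5COO- + H+
Ka = 10^(−4.18) = 6.61 × 10^-5
Ka = [H+]²/(0.00316 − [H+]) = 6.61 × 10^-5
The 5% rule fails; solving [H+]² + Ka·[H+] − Ka·C₀ = 0 exactly:
[H+] = [−6.61e-05 + √(6.61e-05² + 8.36e-07)]/2 = 4.25 × 10^-4 M
pH = −log[H+] = −log(4.25 × 10^-4) = 3.37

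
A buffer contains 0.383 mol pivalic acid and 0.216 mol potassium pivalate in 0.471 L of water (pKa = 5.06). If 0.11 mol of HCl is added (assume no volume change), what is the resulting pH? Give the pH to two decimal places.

pH = 4.39

After neutralization: n((CH3)3CCOOH) = 0.493 mol, n((CH3)3CCOO-) = 0.106 mol.
pH = pKa + log([A⁻]/[HA]) = 5.06 + log(0.106/0.493) = 5.06 -0.668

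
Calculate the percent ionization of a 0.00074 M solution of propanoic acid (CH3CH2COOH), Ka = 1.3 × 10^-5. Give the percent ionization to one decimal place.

CH3CH2COOH ⇌ CH3CH2COO- + H+; let x = [H+] at equilibrium.
Ka = x²/(C₀ − x); solving the quadratic gives x = 9.18 × 10^-5 M.
% ionization = x/C₀ × 100% = 9.18 × 10^-5/0.00074 × 100% = 12.4%

12.4%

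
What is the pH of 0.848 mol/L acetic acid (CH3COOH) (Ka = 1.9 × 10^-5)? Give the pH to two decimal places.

pH = 2.40

CH3COOH ⇌ CH3COO- + H+
Let x = [H+] at equilibrium. Ka = x²/(0.848 − x).
Since Ka ≪ C₀, x ≈ √(Ka·C₀) = 4.01 × 10^-3 M.
pH = −log(4.01 × 10^-3) = 2.40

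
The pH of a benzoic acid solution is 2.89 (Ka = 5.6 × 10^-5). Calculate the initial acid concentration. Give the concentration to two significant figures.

[H+] = 10^(-2.89) = 1.29 × 10^-3 M = x
Ka = x²/(C₀ − x) ⇒ C₀ = x + x²/Ka
C₀ = 1.29 × 10^-3 + (1.29 × 10^-3)²/(5.6 × 10^-5) = 3.10 × 10^-2 M

C₀ = 3.1 × 10^-2 M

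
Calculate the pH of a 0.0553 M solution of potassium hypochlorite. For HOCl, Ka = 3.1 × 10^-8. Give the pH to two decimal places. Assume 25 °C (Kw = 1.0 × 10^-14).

OCl- is the conjugate base of the weak acid HOCl.
Kb = Kw/Ka = 1.0×10^-14 / 3.1 × 10^-8 = 3.23 × 10^-7
Kb = x²/(0.0553 − x) = 3.23 × 10^-7
Neglecting x in the denominator: x = √(3.23 × 10^-7 × 0.0553) = 1.34 × 10^-4 M
(x/C₀ = 0.24% < 5%, so the approximation holds.)
pOH = 3.87, so pH = 14.00 − pOH = 10.13

pH = 10.13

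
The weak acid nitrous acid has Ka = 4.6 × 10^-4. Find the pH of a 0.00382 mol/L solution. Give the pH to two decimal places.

pH = 2.95

HNO2 ⇌ NO2- + H+
Ka = x²/(0.00382 − x) = 4.6 × 10^-4
Here C₀/Ka ≈ 8.3, so the small-x approximation fails. Use the quadratic:
x = (−Ka + √(Ka² + 4·Ka·C₀))/2 = 1.12 × 10^-3 M
pH = −log[H+] = −log(1.12 × 10^-3) = 2.95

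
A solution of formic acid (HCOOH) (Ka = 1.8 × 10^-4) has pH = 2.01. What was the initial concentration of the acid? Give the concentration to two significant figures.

C₀ = 5.4 × 10^-1 M

[H+] = 10^(-2.01) = 9.77 × 10^-3 M = x
Ka = x²/(C₀ − x) ⇒ C₀ = x + x²/Ka
C₀ = 9.77 × 10^-3 + (9.77 × 10^-3)²/(1.8 × 10^-4) = 5.40 × 10^-1 M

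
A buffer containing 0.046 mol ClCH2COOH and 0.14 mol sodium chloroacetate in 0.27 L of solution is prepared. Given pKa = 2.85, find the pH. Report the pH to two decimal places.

pH = pKa + log([A⁻]/[HA]) = 2.85 + log(0.14/0.046)
pH = 2.85 + (+0.483) = 3.33

pH = 3.33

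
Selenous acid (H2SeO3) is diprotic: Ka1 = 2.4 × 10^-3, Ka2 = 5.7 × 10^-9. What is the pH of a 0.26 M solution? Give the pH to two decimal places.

Since Ka1 ≫ Ka2, the first ionization dominates [H+].
Ka1 = x²/(0.26 − x) = 2.4 × 10^-3
Solving the quadratic: x = (−Ka1 + √(Ka1² + 4·Ka1·C₀))/2 = 2.38 × 10^-2 M
pH = −log(2.38 × 10^-2) = 1.62

pH = 1.62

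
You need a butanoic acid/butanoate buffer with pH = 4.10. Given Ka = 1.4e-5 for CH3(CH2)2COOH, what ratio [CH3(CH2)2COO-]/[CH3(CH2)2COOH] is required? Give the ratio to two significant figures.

pKa = -log(1.4 × 10^-5) = 4.854
pH = pKa + log(r) ⇒ log(r) = 4.10 − 4.854 = -0.754
r = [CH3(CH2)2COO-]/[CH3(CH2)2COOH] = 10^(-0.754) = 0.176

ratio = 0.18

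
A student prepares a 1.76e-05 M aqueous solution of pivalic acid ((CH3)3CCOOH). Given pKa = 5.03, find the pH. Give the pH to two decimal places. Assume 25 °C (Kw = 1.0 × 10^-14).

(CH3)3CCOOH ⇌ (CH3)3CCOO- + H+
Ka = 10^(−5.03) = 9.33 × 10^-6
Ka = [H+]²/(1.76e-05 − [H+]) = 9.33 × 10^-6
The 5% rule fails; solving [H+]² + Ka·[H+] − Ka·C₀ = 0 exactly:
[H+] = [−9.33e-06 + √(9.33e-06² + 6.57e-10)]/2 = 8.97 × 10^-6 M
pH = −log(8.97 × 10^-6) = 5.05

pH = 5.05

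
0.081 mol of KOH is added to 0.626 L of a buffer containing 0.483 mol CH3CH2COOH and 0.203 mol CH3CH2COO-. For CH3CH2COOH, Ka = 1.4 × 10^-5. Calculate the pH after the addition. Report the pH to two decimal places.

OH- converts CH3CH2COOH to CH3CH2COO-: CH3CH2COOH → 0.402 mol, CH3CH2COO- → 0.284 mol.
pKa = −log(1.4 × 10^-5) = 4.854
pH = pKa + log([A⁻]/[HA]) = 4.854 + log(0.284/0.402) = 4.854 -0.151

pH = 4.70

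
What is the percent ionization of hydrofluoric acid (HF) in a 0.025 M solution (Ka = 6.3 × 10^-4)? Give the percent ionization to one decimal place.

HF ⇌ F- + H+; let x = [H+] at equilibrium.
Solve x² + 0.00063x − 1.57e-05 = 0 → x = 3.67 × 10^-3 M
% ionization = x/C₀ × 100% = 3.67 × 10^-3/0.025 × 100% = 14.7%

14.7%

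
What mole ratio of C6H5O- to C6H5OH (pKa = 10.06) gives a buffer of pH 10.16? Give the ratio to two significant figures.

pH = pKa + log(r) ⇒ log(r) = 10.16 − 10.06 = +0.10
r = [C6H5O-]/[C6H5OH] = 10^(+0.10) = 1.26

ratio = 1.3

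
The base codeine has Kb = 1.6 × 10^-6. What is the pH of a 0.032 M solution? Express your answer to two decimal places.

C18H21NO3 + H2O ⇌ C18H22NO3+ + OH-
Kb = x²/(0.032 − x) = 1.6 × 10^-6
Since Kb ≪ C₀, x ≈ √(Kb·C₀) = 2.26 × 10^-4 M.
Check: 0.71% ionized — well under 5%, approximation valid.
pOH = −log(2.26 × 10^-4) = 3.65; pH = 14.00 − 3.65 = 10.35

pH = 10.35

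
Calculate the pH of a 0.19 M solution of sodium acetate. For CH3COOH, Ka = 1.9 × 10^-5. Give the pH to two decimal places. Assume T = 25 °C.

CH3COO- is the conjugate base of the weak acid CH3COOH.
Kb = Kw/Ka = 1.0×10^-14 / 1.9 × 10^-5 = 5.26 × 10^-10
Kb = [OH-]²/(0.19 − [OH-]) = 5.26 × 10^-10
Neglecting [OH-] in the denominator: [OH-] = √(5.26 × 10^-10 × 0.19) = 1.00 × 10^-5 M
pOH = −log(1.00 × 10^-5) = 5.00; pH = 14.00 − 5.00 = 9.00

pH = 9.00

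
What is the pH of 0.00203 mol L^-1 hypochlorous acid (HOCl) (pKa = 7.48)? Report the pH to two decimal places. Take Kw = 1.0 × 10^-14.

pH = 5.09

HOCl ⇌ OCl- + H+
Ka = 10^(−7.48) = 3.31 × 10^-8
From the ICE table, Ka = x²/(0.00203 − x) = 3.31 × 10^-8.
Neglecting x in the denominator: x = √(3.31 × 10^-8 × 0.00203) = 8.20 × 10^-6 M
(x/C₀ = 0.4% < 5%, so the approximation holds.)
pH = −log(8.20 × 10^-6) = 5.09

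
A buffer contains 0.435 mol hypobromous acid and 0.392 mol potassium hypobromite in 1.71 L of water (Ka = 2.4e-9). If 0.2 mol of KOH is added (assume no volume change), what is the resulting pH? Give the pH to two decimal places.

pH = 9.02

OH- converts HOBr to OBr-: HOBr → 0.235 mol, OBr- → 0.592 mol.
pKa = −log(2.4 × 10^-9) = 8.620
Henderson–Hasselbalch with mole ratio 0.592/0.235: pH = 8.620 + (+0.401)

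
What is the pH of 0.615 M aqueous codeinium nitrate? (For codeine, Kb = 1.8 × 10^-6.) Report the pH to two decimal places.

C18H22NO3+ is the conjugate acid of the weak base C18H21NO3.
Ka = Kw/Kb = 1.0×10^-14 / 1.8 × 10^-6 = 5.56 × 10^-9
Ka = x²/(0.615 − x) = 5.56 × 10^-9
Since Ka ≪ C₀, x ≈ √(Ka·C₀) = 5.85 × 10^-5 M.
pH = −log(5.85 × 10^-5) = 4.23

pH = 4.23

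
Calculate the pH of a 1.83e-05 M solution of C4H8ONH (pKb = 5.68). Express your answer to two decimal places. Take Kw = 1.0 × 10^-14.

C4H8ONH + H2O ⇌ C4H8ONH2+ + OH-
Kb = 10^(−5.68) = 2.09 × 10^-6
Kb = [OH-]²/(1.83e-05 − [OH-]) = 2.09 × 10^-6
[OH-] is not negligible relative to C₀; solve [OH-]² + 2.09e-06·[OH-] − 3.82e-11 = 0.
[OH-] = (−Kb + √(Kb² + 4·Kb·C₀))/2 = 5.23 × 10^-6 M
pOH = 5.28, so pH = 14.00 − pOH = 8.72

pH = 8.72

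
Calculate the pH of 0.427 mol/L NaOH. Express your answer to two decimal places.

NaOH is a strong base; [OH-] = 0.427 M.
pOH = -log(0.427) = 0.37
pH = 14.00 - 0.37 = 13.63

pH = 13.63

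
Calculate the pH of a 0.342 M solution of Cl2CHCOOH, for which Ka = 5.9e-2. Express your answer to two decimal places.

Cl2CHCOOH ⇌ Cl2CHCOO- + H+
Ka = [H+]²/(0.342 − [H+]) = 5.9 × 10^-2
Here C₀/Ka ≈ 5.8, so the small-[H+] approximation fails. Use the quadratic:
[H+] = (−Ka + √(Ka² + 4·Ka·C₀))/2 = 1.16 × 10^-1 M
pH = −log[H+] = −log(1.16 × 10^-1) = 0.94

pH = 0.94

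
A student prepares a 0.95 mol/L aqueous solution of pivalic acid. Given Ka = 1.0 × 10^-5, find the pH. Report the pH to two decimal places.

pH = 2.51

(CH3)3CCOOH ⇌ (CH3)3CCOO- + H+
Ka = x²/(0.95 − x) = 1.0 × 10^-5
Assume x ≪ 0.95: x ≈ √(1.0 × 10^-5 × 0.95) = 3.08 × 10^-3 M
pH = −log(3.08 × 10^-3) = 2.51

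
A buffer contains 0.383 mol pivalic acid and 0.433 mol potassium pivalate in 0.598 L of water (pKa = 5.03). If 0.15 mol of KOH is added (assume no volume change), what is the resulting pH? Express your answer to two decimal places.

pH = 5.43

After neutralization: n((CH3)3CCOOH) = 0.233 mol, n((CH3)3CCOO-) = 0.583 mol.
pH = pKa + log(n_(CH3)3CCOO-/n_(CH3)3CCOOH) = 5.03 + log(0.583/0.233) = 5.03 + (+0.398)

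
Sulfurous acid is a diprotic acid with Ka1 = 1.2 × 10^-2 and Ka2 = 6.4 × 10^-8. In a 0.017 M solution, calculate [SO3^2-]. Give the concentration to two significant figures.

First ionization gives [H+] ≈ [HSO3-] = 9.49 × 10^-3 M.
Second step: Ka2 = [H+][SO3^2-]/[HSO3-] ≈ [SO3^2-] (since [H+] ≈ [HSO3-]).
So [SO3^2-] ≈ Ka2.

6.4 × 10^-8 M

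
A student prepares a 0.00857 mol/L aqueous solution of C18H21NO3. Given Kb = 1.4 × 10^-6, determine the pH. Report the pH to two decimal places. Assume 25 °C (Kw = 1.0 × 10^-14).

pH = 10.04

C18H21NO3 + H2O ⇌ C18H22NO3+ + OH-
Kb = x²/(0.00857 − x) = 1.4 × 10^-6
Since Kb ≪ C₀, x ≈ √(Kb·C₀) = 1.10 × 10^-4 M.
(x/C₀ = 1.3% < 5%, so the approximation holds.)
pOH = 3.96, so pH = 14.00 − pOH = 10.04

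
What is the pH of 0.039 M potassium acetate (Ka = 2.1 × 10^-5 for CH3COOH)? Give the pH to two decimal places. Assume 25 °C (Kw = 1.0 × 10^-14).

pH = 8.63

CH3COO- is the conjugate base of the weak acid CH3COOH.
Kb = Kw/Ka = 1.0×10^-14 / 2.1 × 10^-5 = 4.76 × 10^-10
From the ICE table, Kb = x²/(0.039 − x) = 4.76 × 10^-10.
Assume x ≪ 0.039: x ≈ √(4.76 × 10^-10 × 0.039) = 4.31 × 10^-6 M
pOH = −log(4.31 × 10^-6) = 5.37; pH = 14.00 − 5.37 = 8.63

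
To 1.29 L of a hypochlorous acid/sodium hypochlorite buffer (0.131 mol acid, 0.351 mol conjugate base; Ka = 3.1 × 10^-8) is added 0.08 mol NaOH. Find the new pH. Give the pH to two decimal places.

OH- converts HOCl to OCl-: HOCl → 0.051 mol, OCl- → 0.431 mol.
pKa = −log(3.1 × 10^-8) = 7.509
pH = pKa + log(n_OCl-/n_HOCl) = 7.509 + log(0.431/0.051) = 7.509 + (+0.927)

pH = 8.44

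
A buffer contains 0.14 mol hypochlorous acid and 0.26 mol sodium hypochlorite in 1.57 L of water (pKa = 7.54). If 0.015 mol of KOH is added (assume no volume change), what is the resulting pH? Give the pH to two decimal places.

pH = 7.88

OH- converts HOCl to OCl-: HOCl → 0.125 mol, OCl- → 0.275 mol.
Henderson–Hasselbalch with mole ratio 0.275/0.125: pH = 7.54 + (+0.342)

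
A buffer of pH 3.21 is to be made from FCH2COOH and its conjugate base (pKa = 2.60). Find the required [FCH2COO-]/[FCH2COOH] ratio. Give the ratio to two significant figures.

pH = pKa + log(r) ⇒ log(r) = 3.21 − 2.60 = +0.61
r = [FCH2COO-]/[FCH2COOH] = 10^(+0.61) = 4.07

ratio = 4.1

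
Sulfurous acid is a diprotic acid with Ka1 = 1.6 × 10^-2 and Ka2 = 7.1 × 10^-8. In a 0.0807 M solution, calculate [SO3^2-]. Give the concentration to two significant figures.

First ionization gives [H+] ≈ [HSO3-] = 2.88 × 10^-2 M.
Second step: Ka2 = [H+][SO3^2-]/[HSO3-] ≈ [SO3^2-] (since [H+] ≈ [HSO3-]).
So [SO3^2-] ≈ Ka2.

7.1 × 10^-8 M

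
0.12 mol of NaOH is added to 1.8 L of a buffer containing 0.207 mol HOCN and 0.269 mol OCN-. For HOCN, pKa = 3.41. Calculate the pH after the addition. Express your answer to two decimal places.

OH- converts HOCN to OCN-: HOCN → 0.087 mol, OCN- → 0.389 mol.
pH = pKa + log([A⁻]/[HA]) = 3.41 + log(0.389/0.087) = 3.41 +0.650

pH = 4.06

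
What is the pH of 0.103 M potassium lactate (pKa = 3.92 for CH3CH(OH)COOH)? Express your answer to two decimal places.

pH = 8.47

CH3CH(OH)COO- is the conjugate base of the weak acid CH3CH(OH)COOH.
Ka = 10^(−3.92) = 1.20 × 10^-4
Kb = Kw/Ka = 1.0×10^-14 / 1.20 × 10^-4 = 8.33 × 10^-11
Kb = x²/(0.103 − x) = 8.33 × 10^-11
Neglecting x in the denominator: x = √(8.33 × 10^-11 × 0.103) = 2.93 × 10^-6 M
pOH = −log(2.93 × 10^-6) = 5.53; pH = 14.00 − 5.53 = 8.47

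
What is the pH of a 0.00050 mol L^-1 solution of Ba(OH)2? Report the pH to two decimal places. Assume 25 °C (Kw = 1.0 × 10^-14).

Ba(OH)2 is a strong base (each formula unit releases 2 OH-); [OH-] = 0.001 M.
pOH = -log(0.001) = 3.00
pH = 14.00 - 3.00 = 11.00

pH = 11.00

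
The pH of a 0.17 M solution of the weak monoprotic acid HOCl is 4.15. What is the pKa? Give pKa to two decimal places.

pKa = 7.53

[H+] = 10^(-4.15) = 7.08 × 10^-5 M
At equilibrium [HA] = 0.17 − 7.08 × 10^-5 = 1.70 × 10^-1 M
Ka = [H+][A-]/[HA] = (7.08 × 10^-5)² / 1.70 × 10^-1 = 2.95 × 10^-8
pKa = -log(2.95 × 10^-8) = 7.53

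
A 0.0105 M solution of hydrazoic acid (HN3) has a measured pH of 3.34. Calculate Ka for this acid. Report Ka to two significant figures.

Ka = 2.1 × 10^-5

[H+] = 10^(-3.34) = 4.57 × 10^-4 M
At equilibrium [HA] = 0.0105 − 4.57 × 10^-4 = 1.00 × 10^-2 M
Ka = [H+][A-]/[HA] = (4.57 × 10^-4)² / 1.00 × 10^-2 = 2.1 × 10^-5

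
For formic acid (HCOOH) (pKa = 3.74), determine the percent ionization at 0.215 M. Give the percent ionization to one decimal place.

HCOOH ⇌ HCOO- + H+; let x = [H+] at equilibrium.
Ka = 10^(−3.74) = 1.82 × 10^-4
x ≈ √(Ka·C₀) = √(1.82 × 10^-4 × 0.215) = 6.26 × 10^-3 M
Fraction ionized = 6.26 × 10^-3 / 0.215 = 0.0291 → 2.9%

2.9%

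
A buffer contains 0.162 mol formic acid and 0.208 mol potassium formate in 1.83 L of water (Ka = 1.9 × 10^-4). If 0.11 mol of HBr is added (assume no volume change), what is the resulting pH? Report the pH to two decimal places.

pH = 3.28

After neutralization: n(HCOOH) = 0.272 mol, n(HCOO-) = 0.098 mol.
pKa = −log(1.9 × 10^-4) = 3.721
pH = pKa + log([A⁻]/[HA]) = 3.721 + log(0.098/0.272) = 3.721 -0.443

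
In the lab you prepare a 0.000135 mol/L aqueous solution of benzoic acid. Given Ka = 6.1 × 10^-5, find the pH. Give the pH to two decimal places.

C6H5COOH ⇌ C6H5COO- + H+
Ka = x²/(0.000135 − x) = 6.1 × 10^-5
Here C₀/Ka ≈ 2.21, so the small-x approximation fails. Use the quadratic:
x = (−Ka + √(Ka² + 4·Ka·C₀))/2 = 6.52 × 10^-5 M
pH = −log(6.52 × 10^-5) = 4.19

pH = 4.19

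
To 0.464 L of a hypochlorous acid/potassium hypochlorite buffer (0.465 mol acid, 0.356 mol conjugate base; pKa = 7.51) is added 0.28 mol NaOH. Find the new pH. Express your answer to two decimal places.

After neutralization: n(HOCl) = 0.185 mol, n(OCl-) = 0.636 mol.
pH = pKa + log([A⁻]/[HA]) = 7.51 + log(0.636/0.185) = 7.51 +0.536

pH = 8.05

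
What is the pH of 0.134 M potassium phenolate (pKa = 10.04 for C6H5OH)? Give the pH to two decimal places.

C6H5O- is the conjugate base of the weak acid C6H5OH.
Ka = 10^(−10.04) = 9.12 × 10^-11
Kb = Kw/Ka = 1.0×10^-14 / 9.12 × 10^-11 = 1.10 × 10^-4
Let x = [OH-] at equilibrium. Kb = x²/(0.134 − x).
Assume x ≪ 0.134: x ≈ √(1.10 × 10^-4 × 0.134) = 3.84 × 10^-3 M
pOH = −log(3.84 × 10^-3) = 2.42; pH = 14.00 − 2.42 = 11.58

pH = 11.58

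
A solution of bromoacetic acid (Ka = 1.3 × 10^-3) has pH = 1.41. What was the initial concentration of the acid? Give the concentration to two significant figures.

[H+] = 10^(-1.41) = 3.89 × 10^-2 M = x
Ka = x²/(C₀ − x) ⇒ C₀ = x + x²/Ka
C₀ = 3.89 × 10^-2 + (3.89 × 10^-2)²/(1.3 × 10^-3) = 1.20 M

C₀ = 1.2 M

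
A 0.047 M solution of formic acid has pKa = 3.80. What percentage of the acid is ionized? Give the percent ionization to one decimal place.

HCOOH ⇌ HCOO- + H+; let x = [H+] at equilibrium.
Ka = 10^(−3.80) = 1.58 × 10^-4
Ka = x²/(C₀ − x); solving the quadratic gives x = 2.65 × 10^-3 M.
% ionization = x/C₀ × 100% = 2.65 × 10^-3/0.047 × 100% = 5.6%

5.6%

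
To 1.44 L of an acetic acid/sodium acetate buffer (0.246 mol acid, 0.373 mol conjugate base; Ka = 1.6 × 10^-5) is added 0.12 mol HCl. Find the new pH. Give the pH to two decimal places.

After neutralization: n(CH3COOH) = 0.366 mol, n(CH3COO-) = 0.253 mol.
pKa = −log(1.6 × 10^-5) = 4.796
pH = pKa + log([A⁻]/[HA]) = 4.796 + log(0.253/0.366) = 4.796 -0.160

pH = 4.64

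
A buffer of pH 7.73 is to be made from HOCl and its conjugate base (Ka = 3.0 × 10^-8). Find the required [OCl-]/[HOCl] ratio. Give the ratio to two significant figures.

ratio = 1.6

pKa = -log(3.0 × 10^-8) = 7.523
pH = pKa + log(r) ⇒ log(r) = 7.73 − 7.523 = +0.207
r = [OCl-]/[HOCl] = 10^(+0.207) = 1.61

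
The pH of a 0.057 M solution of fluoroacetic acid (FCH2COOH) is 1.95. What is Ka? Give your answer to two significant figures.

[H+] = 10^(-1.95) = 1.12 × 10^-2 M
At equilibrium [HA] = 0.057 − 1.12 × 10^-2 = 4.58 × 10^-2 M
Ka = [H+][A-]/[HA] = (1.12 × 10^-2)² / 4.58 × 10^-2 = 2.7 × 10^-3

Ka = 2.7 × 10^-3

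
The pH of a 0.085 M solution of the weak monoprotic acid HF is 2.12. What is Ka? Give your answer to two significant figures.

[H+] = 10^(-2.12) = 7.59 × 10^-3 M
At equilibrium [HA] = 0.085 − 7.59 × 10^-3 = 7.74 × 10^-2 M
Ka = [H+][A-]/[HA] = (7.59 × 10^-3)² / 7.74 × 10^-2 = 7.4 × 10^-4

Ka = 7.4 × 10^-4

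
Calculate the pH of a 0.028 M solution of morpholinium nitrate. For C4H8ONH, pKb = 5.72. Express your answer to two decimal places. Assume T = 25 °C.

C4H8ONH2+ is the conjugate acid of the weak base C4H8ONH.
Kb = 10^(−5.72) = 1.91 × 10^-6
Ka = Kw/Kb = 1.0×10^-14 / 1.91 × 10^-6 = 5.24 × 10^-9
From the ICE table, Ka = x²/(0.028 − x) = 5.24 × 10^-9.
Assume x ≪ 0.028: x ≈ √(5.24 × 10^-9 × 0.028) = 1.21 × 10^-5 M
(x/C₀ = 0.043% < 5%, so the approximation holds.)
pH = −log[H+] = −log(1.21 × 10^-5) = 4.92

pH = 4.92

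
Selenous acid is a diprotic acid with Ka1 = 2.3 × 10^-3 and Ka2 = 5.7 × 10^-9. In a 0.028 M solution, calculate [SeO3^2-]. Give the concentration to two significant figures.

5.7 × 10^-9 M

First ionization gives [H+] ≈ [HSeO3-] = 6.96 × 10^-3 M.
Second step: Ka2 = [H+][SeO3^2-]/[HSeO3-] ≈ [SeO3^2-] (since [H+] ≈ [HSeO3-]).
So [SeO3^2-] ≈ Ka2.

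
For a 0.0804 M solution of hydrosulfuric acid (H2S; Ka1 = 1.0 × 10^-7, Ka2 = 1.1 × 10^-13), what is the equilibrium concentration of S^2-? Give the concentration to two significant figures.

First ionization gives [H+] ≈ [HS-] = 8.97 × 10^-5 M.
Second step: Ka2 = [H+][S^2-]/[HS-] ≈ [S^2-] (since [H+] ≈ [HS-]).
So [S^2-] ≈ Ka2.

1.1 × 10^-13 M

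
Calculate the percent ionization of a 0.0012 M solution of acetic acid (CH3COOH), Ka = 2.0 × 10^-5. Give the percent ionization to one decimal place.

12.1%

CH3COOH ⇌ CH3COO- + H+; let x = [H+] at equilibrium.
Solve x² + 2e-05x − 2.4e-08 = 0 → x = 1.45 × 10^-4 M
Fraction ionized = 1.45 × 10^-4 / 0.0012 = 0.1208 → 12.1%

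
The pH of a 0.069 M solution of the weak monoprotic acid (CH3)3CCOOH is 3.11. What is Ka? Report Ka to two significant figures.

[H+] = 10^(-3.11) = 7.76 × 10^-4 M
At equilibrium [HA] = 0.069 − 7.76 × 10^-4 = 6.82 × 10^-2 M
Ka = [H+][A-]/[HA] = (7.76 × 10^-4)² / 6.82 × 10^-2 = 8.8 × 10^-6

Ka = 8.8 × 10^-6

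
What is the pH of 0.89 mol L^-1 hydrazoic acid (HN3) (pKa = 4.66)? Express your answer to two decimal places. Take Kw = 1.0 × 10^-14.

pH = 2.36

HN3 ⇌ N3- + H+
Ka = 10^(−4.66) = 2.19 × 10^-5
Ka = x²/(0.89 − x) = 2.19 × 10^-5
Assume x ≪ 0.89: x ≈ √(2.19 × 10^-5 × 0.89) = 4.41 × 10^-3 M
(x/C₀ = 0.5% < 5%, so the approximation holds.)
pH = −log(4.41 × 10^-3) = 2.36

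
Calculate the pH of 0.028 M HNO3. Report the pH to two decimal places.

pH = 1.55

HNO3 is a strong acid and dissociates completely, so [H+] = 0.028 M.
pH = -log(0.028) = 1.55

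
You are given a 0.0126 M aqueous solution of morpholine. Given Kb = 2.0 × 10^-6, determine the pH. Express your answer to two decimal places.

pH = 10.20

C4H8ONH + H2O ⇌ C4H8ONH2+ + OH-
Kb = x²/(0.0126 − x) = 2.0 × 10^-6
Since Kb ≪ C₀, x ≈ √(Kb·C₀) = 1.59 × 10^-4 M.
(x/C₀ = 1.3% < 5%, so the approximation holds.)
pOH = −log(1.59 × 10^-4) = 3.80; pH = 14.00 − 3.80 = 10.20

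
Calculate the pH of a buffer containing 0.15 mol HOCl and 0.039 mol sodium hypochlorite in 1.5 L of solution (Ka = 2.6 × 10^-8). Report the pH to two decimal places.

pH = 7.00

pKa = −log(2.6 × 10^-8) = 7.585
Using pH = pKa + log([base]/[acid]) with [base]/[acid] = 0.039/0.15:
pH = 7.585 + (-0.585) = 7.00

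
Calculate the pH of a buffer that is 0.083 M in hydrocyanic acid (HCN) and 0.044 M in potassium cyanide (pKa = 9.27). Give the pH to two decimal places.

pH = 8.99

Using pH = pKa + log([base]/[acid]) with [base]/[acid] = 0.044/0.083:
pH = 9.27 + (-0.276) = 8.99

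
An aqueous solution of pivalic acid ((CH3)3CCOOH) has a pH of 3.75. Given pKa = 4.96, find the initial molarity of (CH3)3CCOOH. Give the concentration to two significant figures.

[H+] = 10^(-3.75) = 1.78 × 10^-4 M = x
Ka = 10^(−4.96) = 1.10 × 10^-5
Ka = x²/(C₀ − x) ⇒ C₀ = x + x²/Ka
C₀ = 1.78 × 10^-4 + (1.78 × 10^-4)²/(1.10 × 10^-5) = 3.06 × 10^-3 M

C₀ = 3.1 × 10^-3 M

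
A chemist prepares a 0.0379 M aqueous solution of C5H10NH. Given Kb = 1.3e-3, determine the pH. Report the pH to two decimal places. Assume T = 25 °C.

pH = 11.81

C5H10NH + H2O ⇌ C5H10NH2+ + OH-
Kb = x²/(0.0379 − x) = 1.3 × 10^-3
The 5% rule fails; solving x² + Kb·x − Kb·C₀ = 0 exactly:
x = (−Kb + √(Kb² + 4·Kb·C₀))/2 = 6.40 × 10^-3 M
pOH = −log(6.40 × 10^-3) = 2.19; pH = 14.00 − 2.19 = 11.81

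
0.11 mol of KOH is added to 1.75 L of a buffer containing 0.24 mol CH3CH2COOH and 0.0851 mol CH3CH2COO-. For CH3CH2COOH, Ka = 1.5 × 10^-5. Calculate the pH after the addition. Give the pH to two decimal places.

OH- converts CH3CH2COOH to CH3CH2COO-: CH3CH2COOH → 0.13 mol, CH3CH2COO- → 0.195 mol.
pKa = −log(1.5 × 10^-5) = 4.824
pH = pKa + log([A⁻]/[HA]) = 4.824 + log(0.195/0.13) = 4.824 +0.176

pH = 5.00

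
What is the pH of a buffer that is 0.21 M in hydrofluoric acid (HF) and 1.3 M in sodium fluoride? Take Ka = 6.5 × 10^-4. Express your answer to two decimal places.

pH = 3.98

pKa = −log(6.5 × 10^-4) = 3.187
Henderson–Hasselbalch: pH = pKa + log([F-]/[HF]) = 3.187 + log(1.3/0.21)
pH = 3.187 + (+0.792) = 3.98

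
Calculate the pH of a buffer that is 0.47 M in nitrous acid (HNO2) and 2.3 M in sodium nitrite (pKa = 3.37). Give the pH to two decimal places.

pH = pKa + log([A⁻]/[HA]) = 3.37 + log(2.3/0.47)
pH = 3.37 + (+0.690) = 4.06

pH = 4.06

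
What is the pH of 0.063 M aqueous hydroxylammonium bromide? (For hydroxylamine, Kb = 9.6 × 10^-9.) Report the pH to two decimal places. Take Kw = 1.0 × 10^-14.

pH = 3.59

NH3OH+ is the conjugate acid of the weak base NH2OH.
Ka = Kw/Kb = 1.0×10^-14 / 9.6 × 10^-9 = 1.04 × 10^-6
Let x = [H+] at equilibrium. Ka = x²/(0.063 − x).
Neglecting x in the denominator: x = √(1.04 × 10^-6 × 0.063) = 2.56 × 10^-4 M
(x/C₀ = 0.41% < 5%, so the approximation holds.)
pH = −log[H+] = −log(2.56 × 10^-4) = 3.59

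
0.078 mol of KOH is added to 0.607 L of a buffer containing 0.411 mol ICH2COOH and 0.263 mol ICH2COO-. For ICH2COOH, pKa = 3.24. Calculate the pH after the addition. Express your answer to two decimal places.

pH = 3.25

After neutralization: n(ICH2COOH) = 0.333 mol, n(ICH2COO-) = 0.341 mol.
pH = pKa + log([A⁻]/[HA]) = 3.24 + log(0.341/0.333) = 3.24 +0.010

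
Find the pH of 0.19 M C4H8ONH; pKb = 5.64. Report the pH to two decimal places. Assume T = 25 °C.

C4H8ONH + H2O ⇌ C4H8ONH2+ + OH-
Kb = 10^(−5.64) = 2.29 × 10^-6
Kb = [OH-]²/(0.19 − [OH-]) = 2.29 × 10^-6
Assume [OH-] ≪ 0.19: [OH-] ≈ √(2.29 × 10^-6 × 0.19) = 6.60 × 10^-4 M
pOH = −log(6.60 × 10^-4) = 3.18; pH = 14.00 − 3.18 = 10.82

pH = 10.82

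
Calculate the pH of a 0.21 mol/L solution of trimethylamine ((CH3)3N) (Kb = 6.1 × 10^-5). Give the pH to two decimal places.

pH = 11.55

(CH3)3N + H2O ⇌ (CH3)3NH+ + OH-
Kb = x²/(0.21 − x) = 6.1 × 10^-5
Assume x ≪ 0.21: x ≈ √(6.1 × 10^-5 × 0.21) = 3.58 × 10^-3 M
Check: 1.7% ionized — well under 5%, approximation valid.
pOH = −log(3.58 × 10^-3) = 2.45; pH = 14.00 − 2.45 = 11.55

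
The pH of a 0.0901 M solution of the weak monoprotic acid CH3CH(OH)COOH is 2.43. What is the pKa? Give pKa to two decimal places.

[H+] = 10^(-2.43) = 3.72 × 10^-3 M
At equilibrium [HA] = 0.0901 − 3.72 × 10^-3 = 8.64 × 10^-2 M
Ka = [H+][A-]/[HA] = (3.72 × 10^-3)² / 8.64 × 10^-2 = 1.60 × 10^-4
pKa = -log(1.60 × 10^-4) = 3.80

pKa = 3.80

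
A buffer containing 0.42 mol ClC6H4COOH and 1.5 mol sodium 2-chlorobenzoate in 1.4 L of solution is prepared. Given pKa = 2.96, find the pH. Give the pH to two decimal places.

pH = pKa + log([A⁻]/[HA]) = 2.96 + log(1.5/0.42)
pH = 2.96 + (+0.553) = 3.51

pH = 3.51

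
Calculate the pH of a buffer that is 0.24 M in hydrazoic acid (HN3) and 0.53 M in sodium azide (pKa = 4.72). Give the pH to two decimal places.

pH = 5.06

pH = pKa + log([A⁻]/[HA]) = 4.72 + log(0.53/0.24)
pH = 4.72 + (+0.344) = 5.06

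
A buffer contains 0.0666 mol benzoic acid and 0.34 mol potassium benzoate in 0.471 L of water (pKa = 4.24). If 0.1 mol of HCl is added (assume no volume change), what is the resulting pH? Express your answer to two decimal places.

After neutralization: n(C6H5COOH) = 0.167 mol, n(C6H5COO-) = 0.24 mol.
Henderson–Hasselbalch with mole ratio 0.24/0.167: pH = 4.24 + (+0.157)

pH = 4.40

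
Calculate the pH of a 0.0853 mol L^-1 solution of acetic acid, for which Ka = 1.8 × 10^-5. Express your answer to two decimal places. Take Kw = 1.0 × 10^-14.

CH3COOH ⇌ CH3COO- + H+
From the ICE table, Ka = x²/(0.0853 − x) = 1.8 × 10^-5.
Neglecting x in the denominator: x = √(1.8 × 10^-5 × 0.0853) = 1.24 × 10^-3 M
(x/C₀ = 1.5% < 5%, so the approximation holds.)
pH = −log(1.24 × 10^-3) = 2.91

pH = 2.91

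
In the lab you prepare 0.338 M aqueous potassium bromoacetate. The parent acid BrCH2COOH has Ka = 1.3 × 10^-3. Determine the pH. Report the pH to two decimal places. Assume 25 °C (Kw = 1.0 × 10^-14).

BrCH2COO- is the conjugate base of the weak acid BrCH2COOH.
Kb = Kw/Ka = 1.0×10^-14 / 1.3 × 10^-3 = 7.69 × 10^-12
Kb = [OH-]²/(0.338 − [OH-]) = 7.69 × 10^-12
Neglecting [OH-] in the denominator: [OH-] = √(7.69 × 10^-12 × 0.338) = 1.61 × 10^-6 M
pOH = −log(1.61 × 10^-6) = 5.79; pH = 14.00 − 5.79 = 8.21

pH = 8.21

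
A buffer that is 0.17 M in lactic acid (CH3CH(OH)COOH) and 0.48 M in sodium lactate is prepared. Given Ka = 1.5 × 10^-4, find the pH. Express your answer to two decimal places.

pKa = −log(1.5 × 10^-4) = 3.824
Using pH = pKa + log([base]/[acid]) with [base]/[acid] = 0.48/0.17:
pH = 3.824 + (+0.451) = 4.27

pH = 4.27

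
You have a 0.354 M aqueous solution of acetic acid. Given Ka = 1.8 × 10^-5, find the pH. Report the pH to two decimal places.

pH = 2.60

CH3COOH ⇌ CH3COO- + H+
Ka = [H+]²/(0.354 − [H+]) = 1.8 × 10^-5
Assume [H+] ≪ 0.354: [H+] ≈ √(1.8 × 10^-5 × 0.354) = 2.52 × 10^-3 M
pH = −log(2.52 × 10^-3) = 2.60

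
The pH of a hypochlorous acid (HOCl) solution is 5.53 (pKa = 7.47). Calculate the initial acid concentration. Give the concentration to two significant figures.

C₀ = 2.6 × 10^-4 M

[H+] = 10^(-5.53) = 2.95 × 10^-6 M = x
Ka = 10^(−7.47) = 3.39 × 10^-8
Ka = x²/(C₀ − x) ⇒ C₀ = x + x²/Ka
C₀ = 2.95 × 10^-6 + (2.95 × 10^-6)²/(3.39 × 10^-8) = 2.60 × 10^-4 M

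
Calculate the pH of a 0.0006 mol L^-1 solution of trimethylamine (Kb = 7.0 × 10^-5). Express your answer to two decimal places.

(CH3)3N + H2O ⇌ (CH3)3NH+ + OH-
From the ICE table, Kb = x²/(0.0006 − x) = 7.0 × 10^-5.
x is not negligible relative to C₀; solve x² + 7e-05·x − 4.2e-08 = 0.
x = [−7e-05 + √(7e-05² + 1.68e-07)]/2 = 1.73 × 10^-4 M
pOH = −log(1.73 × 10^-4) = 3.76; pH = 14.00 − 3.76 = 10.24

pH = 10.24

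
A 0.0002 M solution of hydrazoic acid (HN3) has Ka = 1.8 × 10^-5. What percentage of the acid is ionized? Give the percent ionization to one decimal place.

25.8%

HN3 ⇌ N3- + H+; let x = [H+] at equilibrium.
Solve x² + 1.8e-05x − 3.6e-09 = 0 → x = 5.17 × 10^-5 M
Fraction ionized = 5.17 × 10^-5 / 0.0002 = 0.2585 → 25.8%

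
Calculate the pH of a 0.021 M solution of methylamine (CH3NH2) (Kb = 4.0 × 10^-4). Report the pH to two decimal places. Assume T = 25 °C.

CH3NH2 + H2O ⇌ CH3NH3+ + OH-
From the ICE table, Kb = [OH-]²/(0.021 − [OH-]) = 4.0 × 10^-4.
Here C₀/Kb ≈ 52.5, so the small-[OH-] approximation fails. Use the quadratic:
[OH-] = [−0.0004 + √(0.0004² + 3.36e-05)]/2 = 2.71 × 10^-3 M
pOH = −log(2.71 × 10^-3) = 2.57; pH = 14.00 − 2.57 = 11.43

pH = 11.43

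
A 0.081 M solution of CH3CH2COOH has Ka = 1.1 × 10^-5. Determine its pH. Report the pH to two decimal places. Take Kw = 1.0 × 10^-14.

CH3CH2COOH ⇌ CH3CH2COO- + H+
Ka = x²/(0.081 − x) = 1.1 × 10^-5
Assume x ≪ 0.081: x ≈ √(1.1 × 10^-5 × 0.081) = 9.44 × 10^-4 M
Check: 1.2% ionized — well under 5%, approximation valid.
pH = −log[H+] = −log(9.44 × 10^-4) = 3.03

pH = 3.03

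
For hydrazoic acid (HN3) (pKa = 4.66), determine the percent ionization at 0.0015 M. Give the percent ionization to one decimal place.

11.4%

HN3 ⇌ N3- + H+; let x = [H+] at equilibrium.
Ka = 10^(−4.66) = 2.19 × 10^-5
Ka = x²/(C₀ − x); solving the quadratic gives x = 1.71 × 10^-4 M.
Fraction ionized = 1.71 × 10^-4 / 0.0015 = 0.1140 → 11.4%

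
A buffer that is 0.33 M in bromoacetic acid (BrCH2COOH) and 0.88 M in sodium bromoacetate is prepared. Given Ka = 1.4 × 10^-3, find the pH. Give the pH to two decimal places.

pKa = −log(1.4 × 10^-3) = 2.854
Using pH = pKa + log([base]/[acid]) with [base]/[acid] = 0.88/0.33:
pH = 2.854 + (+0.426) = 3.28

pH = 3.28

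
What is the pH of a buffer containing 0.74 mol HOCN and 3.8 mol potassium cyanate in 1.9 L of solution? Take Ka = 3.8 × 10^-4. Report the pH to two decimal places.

pH = 4.13

pKa = −log(3.8 × 10^-4) = 3.420
Using pH = pKa + log([base]/[acid]) with [base]/[acid] = 3.8/0.74:
pH = 3.420 + (+0.711) = 4.13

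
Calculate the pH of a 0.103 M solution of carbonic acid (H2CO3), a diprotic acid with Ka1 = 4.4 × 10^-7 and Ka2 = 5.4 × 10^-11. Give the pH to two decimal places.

Since Ka1 ≫ Ka2, the first ionization dominates [H+].
Ka1 = x²/(0.103 − x) = 4.4 × 10^-7
x ≈ √(4.4 × 10^-7 × 0.103) = 2.13 × 10^-4 M
pH = −log(2.13 × 10^-4) = 3.67

pH = 3.67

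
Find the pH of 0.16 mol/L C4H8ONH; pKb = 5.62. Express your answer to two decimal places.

C4H8ONH + H2O ⇌ C4H8ONH2+ + OH-
Kb = 10^(−5.62) = 2.40 × 10^-6
Kb = [OH-]²/(0.16 − [OH-]) = 2.40 × 10^-6
Neglecting [OH-] in the denominator: [OH-] = √(2.40 × 10^-6 × 0.16) = 6.20 × 10^-4 M
([OH-]/C₀ = 0.39% < 5%, so the approximation holds.)
pOH = 3.21, so pH = 14.00 − pOH = 10.79

pH = 10.79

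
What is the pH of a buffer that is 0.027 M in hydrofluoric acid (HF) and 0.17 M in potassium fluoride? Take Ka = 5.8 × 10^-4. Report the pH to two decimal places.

pKa = −log(5.8 × 10^-4) = 3.237
Henderson–Hasselbalch: pH = pKa + log([F-]/[HF]) = 3.237 + log(0.17/0.027)
pH = 3.237 + (+0.799) = 4.04

pH = 4.04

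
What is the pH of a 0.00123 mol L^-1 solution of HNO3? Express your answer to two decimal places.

pH = 2.91

HNO3 is a strong acid and dissociates completely, so [H+] = 0.00123 M.
pH = -log(0.00123) = 2.91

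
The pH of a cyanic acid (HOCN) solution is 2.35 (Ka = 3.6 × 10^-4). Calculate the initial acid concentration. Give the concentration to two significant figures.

C₀ = 6.0 × 10^-2 M

[H+] = 10^(-2.35) = 4.47 × 10^-3 M = x
Ka = x²/(C₀ − x) ⇒ C₀ = x + x²/Ka
C₀ = 4.47 × 10^-3 + (4.47 × 10^-3)²/(3.6 × 10^-4) = 6.00 × 10^-2 M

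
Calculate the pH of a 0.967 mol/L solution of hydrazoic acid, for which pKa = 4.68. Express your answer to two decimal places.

pH = 2.35

HN3 ⇌ N3- + H+
Ka = 10^(−4.68) = 2.09 × 10^-5
Ka = x²/(0.967 − x) = 2.09 × 10^-5
Since Ka ≪ C₀, x ≈ √(Ka·C₀) = 4.50 × 10^-3 M.
pH = −log[H+] = −log(4.50 × 10^-3) = 2.35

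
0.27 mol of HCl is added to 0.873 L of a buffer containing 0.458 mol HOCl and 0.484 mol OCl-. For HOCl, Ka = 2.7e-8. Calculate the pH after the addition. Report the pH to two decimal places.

Added H+ converts OCl- to HOCl: HOCl → 0.728 mol, OCl- → 0.214 mol.
pKa = −log(2.7 × 10^-8) = 7.569
pH = pKa + log(n_OCl-/n_HOCl) = 7.569 + log(0.214/0.728) = 7.569 + (-0.532)

pH = 7.04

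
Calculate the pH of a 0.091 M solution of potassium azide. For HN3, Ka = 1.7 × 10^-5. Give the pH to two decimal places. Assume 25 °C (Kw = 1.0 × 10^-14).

N3- is the conjugate base of the weak acid HN3.
Kb = Kw/Ka = 1.0×10^-14 / 1.7 × 10^-5 = 5.88 × 10^-10
Kb = [OH-]²/(0.091 − [OH-]) = 5.88 × 10^-10
Assume [OH-] ≪ 0.091: [OH-] ≈ √(5.88 × 10^-10 × 0.091) = 7.31 × 10^-6 M
([OH-]/C₀ = 0.008% < 5%, so the approximation holds.)
pOH = 5.14, so pH = 14.00 − pOH = 8.86

pH = 8.86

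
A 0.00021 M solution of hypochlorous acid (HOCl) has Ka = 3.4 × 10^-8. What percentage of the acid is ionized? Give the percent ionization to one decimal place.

1.3%

HOCl ⇌ OCl- + H+; let x = [H+] at equilibrium.
x ≈ √(Ka·C₀) = √(3.4 × 10^-8 × 0.00021) = 2.67 × 10^-6 M
% ionization = x/C₀ × 100% = 2.67 × 10^-6/0.00021 × 100% = 1.3%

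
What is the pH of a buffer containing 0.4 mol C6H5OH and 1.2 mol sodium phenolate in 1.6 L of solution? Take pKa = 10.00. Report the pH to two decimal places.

pH = 10.48

pH = pKa + log([A⁻]/[HA]) = 10.00 + log(1.2/0.4)
pH = 10.00 + (+0.477) = 10.48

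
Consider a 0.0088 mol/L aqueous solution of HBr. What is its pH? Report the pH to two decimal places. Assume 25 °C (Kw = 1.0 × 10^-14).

HBr is a strong acid and dissociates completely, so [H+] = 0.0088 M.
pH = -log(0.0088) = 2.06

pH = 2.06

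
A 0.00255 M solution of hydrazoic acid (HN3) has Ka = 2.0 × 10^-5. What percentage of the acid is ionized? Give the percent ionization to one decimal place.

HN3 ⇌ N3- + H+; let x = [H+] at equilibrium.
Solve x² + 2e-05x − 5.1e-08 = 0 → x = 2.16 × 10^-4 M
% ionization = x/C₀ × 100% = 2.16 × 10^-4/0.00255 × 100% = 8.5%

8.5%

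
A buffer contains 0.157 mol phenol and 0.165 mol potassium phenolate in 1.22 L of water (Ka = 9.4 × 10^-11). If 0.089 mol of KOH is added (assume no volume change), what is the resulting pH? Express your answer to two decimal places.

OH- converts C6H5OH to C6H5O-: C6H5OH → 0.068 mol, C6H5O- → 0.254 mol.
pKa = −log(9.4 × 10^-11) = 10.027
pH = pKa + log(n_C6H5O-/n_C6H5OH) = 10.027 + log(0.254/0.068) = 10.027 + (+0.572)

pH = 10.60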